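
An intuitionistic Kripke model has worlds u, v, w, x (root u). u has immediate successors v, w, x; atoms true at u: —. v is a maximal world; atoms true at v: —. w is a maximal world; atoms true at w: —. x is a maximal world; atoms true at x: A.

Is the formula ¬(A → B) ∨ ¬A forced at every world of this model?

Not every world: u ⊮ ¬(A → B) ∨ ¬A.
u ⊮ ¬(A → B) ∨ ¬A: neither disjunct is forced at u.
u ⊮ ¬(A → B) since v is accessible from u and v ⊩ A → B.
v ⊩ A → B vacuously: no world accessible from v forces the antecedent A.

No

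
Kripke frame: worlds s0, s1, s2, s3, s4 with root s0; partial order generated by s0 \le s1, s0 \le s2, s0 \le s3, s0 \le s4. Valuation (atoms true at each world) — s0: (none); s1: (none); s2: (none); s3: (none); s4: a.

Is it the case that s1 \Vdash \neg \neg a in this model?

s1 \nVdash \neg \neg a since s1 is accessible from s1 and s1 \Vdash \neg a.
s1 \Vdash \neg a: no world accessible from s1 forces a.

No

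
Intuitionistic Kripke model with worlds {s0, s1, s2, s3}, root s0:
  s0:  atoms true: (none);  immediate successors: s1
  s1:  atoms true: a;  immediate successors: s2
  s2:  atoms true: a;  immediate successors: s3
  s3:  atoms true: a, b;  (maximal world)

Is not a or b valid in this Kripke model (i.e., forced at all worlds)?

Not every world: s0 does not force not a or b.
s0 does not force not a or b: neither disjunct is forced at s0.
s0 does not force not a since s1 is accessible from s0 and s1 forces a.

No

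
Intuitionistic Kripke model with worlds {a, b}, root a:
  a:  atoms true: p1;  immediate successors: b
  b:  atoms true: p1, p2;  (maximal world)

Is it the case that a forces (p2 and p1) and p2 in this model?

No

a does not force (p2 and p1) and p2 since a fails p2 and p1.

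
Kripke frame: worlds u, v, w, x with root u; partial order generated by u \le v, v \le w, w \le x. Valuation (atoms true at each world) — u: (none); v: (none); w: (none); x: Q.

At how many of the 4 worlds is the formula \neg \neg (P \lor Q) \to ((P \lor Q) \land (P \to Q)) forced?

1

u: does not force it — u \nVdash \neg \neg (P \lor Q) \to ((P \lor Q) \land (P \to Q)): already at u itself, u \Vdash \neg \neg (P \lor Q) but u \nVdash (P \lor Q) \land (P \to Q).
v: does not force it.
w: does not force it.
x: forces it.
Worlds forcing the formula: {x}.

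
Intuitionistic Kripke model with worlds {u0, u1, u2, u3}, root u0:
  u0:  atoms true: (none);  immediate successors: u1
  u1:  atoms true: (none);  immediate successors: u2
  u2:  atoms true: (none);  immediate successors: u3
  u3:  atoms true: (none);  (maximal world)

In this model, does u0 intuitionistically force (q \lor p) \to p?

Yes

u0 \Vdash (q \lor p) \to p vacuously: no world accessible from u0 forces the antecedent q \lor p.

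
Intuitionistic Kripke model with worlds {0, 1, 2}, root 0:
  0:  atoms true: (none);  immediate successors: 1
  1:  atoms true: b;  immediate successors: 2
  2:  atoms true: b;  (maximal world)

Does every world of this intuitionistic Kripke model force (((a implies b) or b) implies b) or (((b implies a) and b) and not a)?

Not every world: 0 does not force (((a implies b) or b) implies b) or (((b implies a) and b) and not a).
0 does not force (((a implies b) or b) implies b) or (((b implies a) and b) and not a): neither disjunct is forced at 0.
0 does not force ((a implies b) or b) implies b: already at 0 itself, 0 forces (a implies b) or b but 0 does not force b.
0 lacks atom b, so 0 does not force b.

No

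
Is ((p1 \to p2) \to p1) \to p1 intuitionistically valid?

This is Peirce's law, which is not intuitionistically valid.
A Kripke countermodel: worlds u0, u1; order generated by u0 \le u1; atoms true at each world — u0:{}; u1:{p1}.
u0 \nVdash ((p1 \to p2) \to p1) \to p1: already at u0 itself, u0 \Vdash (p1 \to p2) \to p1 but u0 \nVdash p1.
u0 lacks atom p1, so u0 \nVdash p1.
So the root u0 does not force the formula.

No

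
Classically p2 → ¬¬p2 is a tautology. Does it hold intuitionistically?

This is double-negation introduction, which is intuitionistically derivable.
If a world forces p2 then every accessible world forces p2 (persistence), so none forces ¬p2; hence ¬¬p2.

Yes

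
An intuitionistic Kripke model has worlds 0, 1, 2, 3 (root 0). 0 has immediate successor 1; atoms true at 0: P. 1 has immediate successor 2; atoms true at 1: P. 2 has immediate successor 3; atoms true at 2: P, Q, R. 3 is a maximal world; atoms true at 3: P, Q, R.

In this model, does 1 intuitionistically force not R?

1 does not force not R since 2 is accessible from 1 and 2 forces R.

No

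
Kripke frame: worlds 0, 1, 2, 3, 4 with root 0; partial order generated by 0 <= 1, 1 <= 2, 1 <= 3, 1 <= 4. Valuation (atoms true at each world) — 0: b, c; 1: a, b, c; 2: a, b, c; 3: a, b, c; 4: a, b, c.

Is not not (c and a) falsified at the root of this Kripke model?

0 forces not not (c and a): no world accessible from 0 forces not (c and a).
So the root 0 forces not not (c and a); the model is not a countermodel.

No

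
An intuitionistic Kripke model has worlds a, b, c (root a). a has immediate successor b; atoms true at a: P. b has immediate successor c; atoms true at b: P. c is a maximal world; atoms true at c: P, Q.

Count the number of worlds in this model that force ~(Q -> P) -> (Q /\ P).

3

a: forces it.
b: forces it.
c: forces it.
Worlds forcing the formula: {a, b, c}.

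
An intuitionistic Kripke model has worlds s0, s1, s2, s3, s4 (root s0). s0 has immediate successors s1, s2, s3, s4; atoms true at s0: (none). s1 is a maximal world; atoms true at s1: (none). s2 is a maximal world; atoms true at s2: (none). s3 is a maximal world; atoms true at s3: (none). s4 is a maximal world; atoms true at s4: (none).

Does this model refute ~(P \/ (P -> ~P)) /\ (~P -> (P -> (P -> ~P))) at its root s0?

s0 ||-/- ~(P \/ (P -> ~P)) /\ (~P -> (P -> (P -> ~P))) since s0 fails ~(P \/ (P -> ~P)).
So the root s0 does not force ~(P \/ (P -> ~P)) /\ (~P -> (P -> (P -> ~P))); the model is a countermodel.

Yes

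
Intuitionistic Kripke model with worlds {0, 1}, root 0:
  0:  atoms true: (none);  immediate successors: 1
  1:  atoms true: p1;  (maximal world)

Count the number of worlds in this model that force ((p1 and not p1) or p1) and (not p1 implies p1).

1

0: does not force it — 0 does not force ((p1 and not p1) or p1) and (not p1 implies p1) since 0 fails (p1 and not p1) or p1.
1: forces it.
Worlds forcing the formula: {1}.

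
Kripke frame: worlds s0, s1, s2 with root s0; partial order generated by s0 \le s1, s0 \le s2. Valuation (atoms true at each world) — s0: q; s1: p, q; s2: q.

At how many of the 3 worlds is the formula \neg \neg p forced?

s0: does not force it — s0 \nVdash \neg \neg p since s2 is accessible from s0 and s2 \Vdash \neg p.
s1: forces it.
s2: does not force it — s2 \nVdash \neg \neg p since s2 is accessible from s2 and s2 \Vdash \neg p.
Worlds forcing the formula: {s1}.

1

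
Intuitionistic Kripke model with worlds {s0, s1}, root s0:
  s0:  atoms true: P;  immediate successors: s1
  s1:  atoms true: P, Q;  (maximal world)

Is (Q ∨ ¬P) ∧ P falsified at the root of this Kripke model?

s0 ⊮ (Q ∨ ¬P) ∧ P since s0 fails Q ∨ ¬P.
So the root s0 does not force (Q ∨ ¬P) ∧ P; the model is a countermodel.

Yes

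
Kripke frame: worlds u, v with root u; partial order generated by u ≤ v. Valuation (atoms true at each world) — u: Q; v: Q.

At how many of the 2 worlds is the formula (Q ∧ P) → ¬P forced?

2

u: forces it.
v: forces it.
Worlds forcing the formula: {u, v}.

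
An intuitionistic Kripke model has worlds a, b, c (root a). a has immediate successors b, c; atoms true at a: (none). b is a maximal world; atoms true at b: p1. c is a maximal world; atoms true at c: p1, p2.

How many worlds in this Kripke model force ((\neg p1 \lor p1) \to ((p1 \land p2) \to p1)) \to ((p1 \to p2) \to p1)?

3

a: forces it.
b: forces it.
c: forces it.
Worlds forcing the formula: {a, b, c}.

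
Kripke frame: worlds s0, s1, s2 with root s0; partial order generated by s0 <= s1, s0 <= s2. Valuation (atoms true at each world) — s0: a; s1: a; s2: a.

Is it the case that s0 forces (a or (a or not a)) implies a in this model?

Yes

s0 forces (a or (a or not a)) implies a: every world accessible from s0 that forces a or (a or not a) (namely s0, s1, s2) also forces a.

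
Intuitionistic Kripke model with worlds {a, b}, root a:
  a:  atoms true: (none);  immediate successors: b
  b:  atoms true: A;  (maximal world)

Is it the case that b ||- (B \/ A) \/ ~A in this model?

b ||- (B \/ A) \/ ~A via the disjunct B \/ A.

Yes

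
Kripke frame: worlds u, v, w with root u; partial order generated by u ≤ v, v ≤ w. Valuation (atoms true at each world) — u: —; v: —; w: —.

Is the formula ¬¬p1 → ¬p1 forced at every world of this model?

Yes

u ⊩ ¬¬p1 → ¬p1 vacuously: no world accessible from u forces the antecedent ¬¬p1.
Since the root u forces ¬¬p1 → ¬p1 and forcing is persistent (monotone upward), every world forces it.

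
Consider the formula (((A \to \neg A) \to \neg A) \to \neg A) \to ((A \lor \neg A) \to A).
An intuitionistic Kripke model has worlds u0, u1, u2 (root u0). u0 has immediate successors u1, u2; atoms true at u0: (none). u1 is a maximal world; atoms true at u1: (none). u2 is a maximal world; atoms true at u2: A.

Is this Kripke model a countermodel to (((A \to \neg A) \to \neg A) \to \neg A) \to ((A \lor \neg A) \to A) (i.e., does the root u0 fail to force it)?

u0 \nVdash (((A \to \neg A) \to \neg A) \to \neg A) \to ((A \lor \neg A) \to A): at the accessible world u1, u1 \Vdash ((A \to \neg A) \to \neg A) \to \neg A but u1 \nVdash (A \lor \neg A) \to A.
u1 \nVdash (A \lor \neg A) \to A: already at u1 itself, u1 \Vdash A \lor \neg A but u1 \nVdash A.
u1 lacks atom A, so u1 \nVdash A.
So the root u0 does not force (((A \to \neg A) \to \neg A) \to \neg A) \to ((A \lor \neg A) \to A); the model is a countermodel.

Yes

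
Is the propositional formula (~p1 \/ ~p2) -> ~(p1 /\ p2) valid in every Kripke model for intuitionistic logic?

This is a constructively valid De Morgan direction (disjunction of negations to negated conjunction), which is intuitionistically derivable.
If ~p1 holds at a world then no accessible world forces p1, hence none forces p1 /\ p2; likewise for ~p2.

Yes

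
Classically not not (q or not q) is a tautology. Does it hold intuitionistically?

This is the double negation of excluded middle, which is intuitionistically derivable.
Assuming not (q or not q): from q we'd get q or not q, so not q; but then q or not q again — contradiction. Hence not not (q or not q).

Yes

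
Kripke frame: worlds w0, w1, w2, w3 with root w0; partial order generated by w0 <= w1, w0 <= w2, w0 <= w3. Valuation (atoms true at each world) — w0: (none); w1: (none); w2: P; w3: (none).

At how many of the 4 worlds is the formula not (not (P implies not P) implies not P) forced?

1

w0: does not force it — w0 does not force not (not (P implies not P) implies not P) since w1 is accessible from w0 and w1 forces not (P implies not P) implies not P.
w1: does not force it — w1 does not force not (not (P implies not P) implies not P) since w1 is accessible from w1 and w1 forces not (P implies not P) implies not P.
w2: forces it.
w3: does not force it — w3 does not force not (not (P implies not P) implies not P) since w3 is accessible from w3 and w3 forces not (P implies not P) implies not P.
Worlds forcing the formula: {w2}.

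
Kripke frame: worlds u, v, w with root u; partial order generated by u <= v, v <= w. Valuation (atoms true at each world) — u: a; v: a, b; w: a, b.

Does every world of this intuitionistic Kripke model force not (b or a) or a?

Yes

u forces not (b or a) or a via the disjunct a.
Since the root u forces not (b or a) or a and forcing is persistent (monotone upward), every world forces it.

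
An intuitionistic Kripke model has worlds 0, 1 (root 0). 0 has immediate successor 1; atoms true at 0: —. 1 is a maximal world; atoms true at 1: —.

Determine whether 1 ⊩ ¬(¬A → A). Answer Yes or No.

Yes

1 ⊩ ¬(¬A → A): no world accessible from 1 forces ¬A → A.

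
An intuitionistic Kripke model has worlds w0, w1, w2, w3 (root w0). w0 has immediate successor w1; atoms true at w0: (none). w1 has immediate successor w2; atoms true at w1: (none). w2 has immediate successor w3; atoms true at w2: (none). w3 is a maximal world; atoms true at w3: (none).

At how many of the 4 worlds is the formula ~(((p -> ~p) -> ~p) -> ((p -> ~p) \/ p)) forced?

0

w0: does not force it — w0 ||-/- ~(((p -> ~p) -> ~p) -> ((p -> ~p) \/ p)) since w0 is accessible from w0 and w0 ||- ((p -> ~p) -> ~p) -> ((p -> ~p) \/ p).
w1: does not force it.
w2: does not force it.
w3: does not force it.
Worlds forcing the formula: { }.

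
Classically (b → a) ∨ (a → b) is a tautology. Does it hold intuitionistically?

No

This is the Gödel–Dummett linearity axiom, which is not intuitionistically valid.
A Kripke countermodel: worlds 0, 1, 2; order generated by 0 ≤ 1, 0 ≤ 2; atoms true at each world — 0:{}; 1:{b}; 2:{a}.
0 ⊮ (b → a) ∨ (a → b): neither disjunct is forced at 0.
0 ⊮ b → a: at the accessible world 1, 1 ⊩ b but 1 ⊮ a.
1 lacks atom a, so 1 ⊮ a.
So the root 0 does not force the formula.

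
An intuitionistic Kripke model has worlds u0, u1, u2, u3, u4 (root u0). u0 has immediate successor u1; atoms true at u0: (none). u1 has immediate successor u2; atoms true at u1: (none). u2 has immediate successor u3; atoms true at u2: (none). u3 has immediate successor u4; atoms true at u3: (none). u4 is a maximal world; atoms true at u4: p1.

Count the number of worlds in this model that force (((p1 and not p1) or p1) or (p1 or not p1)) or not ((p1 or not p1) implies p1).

u0: does not force it — u0 does not force (((p1 and not p1) or p1) or (p1 or not p1)) or not ((p1 or not p1) implies p1): neither disjunct is forced at u0.
u1: does not force it — u1 does not force (((p1 and not p1) or p1) or (p1 or not p1)) or not ((p1 or not p1) implies p1): neither disjunct is forced at u1.
u2: does not force it.
u3: does not force it.
u4: forces it.
Worlds forcing the formula: {u4}.

1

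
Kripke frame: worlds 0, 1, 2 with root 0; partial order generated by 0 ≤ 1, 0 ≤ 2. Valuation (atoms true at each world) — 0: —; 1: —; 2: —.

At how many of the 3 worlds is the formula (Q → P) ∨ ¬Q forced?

3

0: forces it.
1: forces it.
2: forces it.
Worlds forcing the formula: {0, 1, 2}.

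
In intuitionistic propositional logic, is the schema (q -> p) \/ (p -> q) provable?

No

This is the Gödel–Dummett linearity axiom, which is not intuitionistically valid.
A Kripke countermodel: worlds s0, s1, s2; order generated by s0 <= s1, s0 <= s2; atoms true at each world — s0:{}; s1:{q}; s2:{p}.
s0 ||-/- (q -> p) \/ (p -> q): neither disjunct is forced at s0.
s0 ||-/- q -> p: at the accessible world s1, s1 ||- q but s1 ||-/- p.
s1 lacks atom p, so s1 ||-/- p.
So the root s0 does not force the formula.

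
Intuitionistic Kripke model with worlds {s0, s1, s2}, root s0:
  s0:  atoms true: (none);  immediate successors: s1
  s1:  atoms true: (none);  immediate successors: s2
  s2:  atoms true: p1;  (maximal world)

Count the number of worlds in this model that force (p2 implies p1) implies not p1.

s0: does not force it — s0 does not force (p2 implies p1) implies not p1: already at s0 itself, s0 forces p2 implies p1 but s0 does not force not p1.
s1: does not force it.
s2: does not force it.
Worlds forcing the formula: { }.

0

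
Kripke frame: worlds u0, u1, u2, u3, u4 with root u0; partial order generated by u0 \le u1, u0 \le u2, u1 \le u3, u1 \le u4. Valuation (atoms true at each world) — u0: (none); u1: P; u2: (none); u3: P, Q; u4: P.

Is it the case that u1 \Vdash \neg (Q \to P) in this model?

No

u1 \nVdash \neg (Q \to P) since u1 is accessible from u1 and u1 \Vdash Q \to P.
u1 \Vdash Q \to P: every world accessible from u1 that forces Q (namely u3) also forces P.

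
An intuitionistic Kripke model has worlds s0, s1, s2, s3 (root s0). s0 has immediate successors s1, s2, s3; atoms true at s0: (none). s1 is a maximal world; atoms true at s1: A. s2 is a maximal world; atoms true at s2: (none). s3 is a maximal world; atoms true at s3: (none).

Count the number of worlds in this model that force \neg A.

2

s0: does not force it — s0 \nVdash \neg A since s1 is accessible from s0 and s1 \Vdash A.
s1: does not force it — s1 \nVdash \neg A since s1 is accessible from s1 and s1 \Vdash A.
s2: forces it.
s3: forces it.
Worlds forcing the formula: {s2, s3}.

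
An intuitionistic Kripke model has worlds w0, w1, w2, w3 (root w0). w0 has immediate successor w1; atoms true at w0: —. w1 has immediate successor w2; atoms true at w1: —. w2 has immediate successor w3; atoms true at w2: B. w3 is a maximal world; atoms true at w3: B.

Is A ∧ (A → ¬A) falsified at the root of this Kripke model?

w0 ⊮ A ∧ (A → ¬A) since w0 fails A.
So the root w0 does not force A ∧ (A → ¬A); the model is a countermodel.

Yes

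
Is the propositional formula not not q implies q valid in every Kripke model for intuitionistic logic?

No

This is double-negation elimination, which is not intuitionistically valid.
A Kripke countermodel: worlds s0, s1; order generated by s0 <= s1; atoms true at each world — s0:{}; s1:{q}.
s0 does not force not not q implies q: already at s0 itself, s0 forces not not q but s0 does not force q.
s0 lacks atom q, so s0 does not force q.
So the root s0 does not force the formula.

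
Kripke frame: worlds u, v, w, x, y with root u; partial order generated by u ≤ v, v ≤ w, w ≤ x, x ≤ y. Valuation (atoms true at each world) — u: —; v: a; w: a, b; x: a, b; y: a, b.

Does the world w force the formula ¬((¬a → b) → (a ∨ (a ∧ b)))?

w ⊮ ¬((¬a → b) → (a ∨ (a ∧ b))) since w is accessible from w and w ⊩ (¬a → b) → (a ∨ (a ∧ b)).
w ⊩ (¬a → b) → (a ∨ (a ∧ b)): every world accessible from w that forces ¬a → b (namely w, x, y) also forces a ∨ (a ∧ b).

No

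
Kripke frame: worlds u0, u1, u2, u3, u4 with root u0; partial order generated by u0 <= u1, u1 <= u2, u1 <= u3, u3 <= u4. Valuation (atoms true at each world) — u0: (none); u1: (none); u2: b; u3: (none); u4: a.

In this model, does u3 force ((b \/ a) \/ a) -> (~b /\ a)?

u3 ||- ((b \/ a) \/ a) -> (~b /\ a): every world accessible from u3 that forces (b \/ a) \/ a (namely u4) also forces ~b /\ a.

Yes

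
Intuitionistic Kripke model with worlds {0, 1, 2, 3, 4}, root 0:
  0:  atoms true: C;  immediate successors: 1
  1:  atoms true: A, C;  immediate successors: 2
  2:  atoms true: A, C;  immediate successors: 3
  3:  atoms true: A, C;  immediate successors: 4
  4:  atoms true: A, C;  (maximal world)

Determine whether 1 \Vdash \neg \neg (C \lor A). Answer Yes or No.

1 \Vdash \neg \neg (C \lor A): no world accessible from 1 forces \neg (C \lor A).

Yes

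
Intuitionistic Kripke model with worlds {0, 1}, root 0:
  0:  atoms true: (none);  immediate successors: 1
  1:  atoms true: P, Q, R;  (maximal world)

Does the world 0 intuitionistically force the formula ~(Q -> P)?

0 ||-/- ~(Q -> P) since 0 is accessible from 0 and 0 ||- Q -> P.
0 ||- Q -> P: every world accessible from 0 that forces Q (namely 1) also forces P.

No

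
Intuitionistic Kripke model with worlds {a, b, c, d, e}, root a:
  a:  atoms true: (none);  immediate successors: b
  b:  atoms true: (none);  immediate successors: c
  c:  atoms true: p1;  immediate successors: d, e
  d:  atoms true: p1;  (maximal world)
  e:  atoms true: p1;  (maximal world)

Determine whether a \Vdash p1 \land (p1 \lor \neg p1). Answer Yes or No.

a \nVdash p1 \land (p1 \lor \neg p1) since a fails p1.

No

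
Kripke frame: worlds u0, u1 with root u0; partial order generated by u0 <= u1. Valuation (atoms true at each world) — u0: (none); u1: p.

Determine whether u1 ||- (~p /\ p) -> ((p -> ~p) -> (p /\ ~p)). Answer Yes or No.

u1 ||- (~p /\ p) -> ((p -> ~p) -> (p /\ ~p)) vacuously: no world accessible from u1 forces the antecedent ~p /\ p.

Yes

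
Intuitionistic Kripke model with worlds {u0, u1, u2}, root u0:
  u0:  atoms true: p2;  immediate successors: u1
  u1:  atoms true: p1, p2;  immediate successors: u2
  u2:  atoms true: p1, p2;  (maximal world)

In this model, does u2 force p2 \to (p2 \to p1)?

Yes

u2 \Vdash p2 \to (p2 \to p1): every world accessible from u2 that forces p2 (namely u2) also forces p2 \to p1.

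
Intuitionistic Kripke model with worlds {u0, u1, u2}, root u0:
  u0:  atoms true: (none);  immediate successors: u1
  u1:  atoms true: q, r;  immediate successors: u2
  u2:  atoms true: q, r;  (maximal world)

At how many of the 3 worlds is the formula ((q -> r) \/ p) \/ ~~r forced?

3

u0: forces it.
u1: forces it.
u2: forces it.
Worlds forcing the formula: {u0, u1, u2}.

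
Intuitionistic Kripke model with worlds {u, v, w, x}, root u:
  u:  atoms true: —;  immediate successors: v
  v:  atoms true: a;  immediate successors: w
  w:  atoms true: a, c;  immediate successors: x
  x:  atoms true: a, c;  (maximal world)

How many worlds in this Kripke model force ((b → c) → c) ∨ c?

u: does not force it — u ⊮ ((b → c) → c) ∨ c: neither disjunct is forced at u.
v: does not force it — v ⊮ ((b → c) → c) ∨ c: neither disjunct is forced at v.
w: forces it.
x: forces it.
Worlds forcing the formula: {w, x}.

2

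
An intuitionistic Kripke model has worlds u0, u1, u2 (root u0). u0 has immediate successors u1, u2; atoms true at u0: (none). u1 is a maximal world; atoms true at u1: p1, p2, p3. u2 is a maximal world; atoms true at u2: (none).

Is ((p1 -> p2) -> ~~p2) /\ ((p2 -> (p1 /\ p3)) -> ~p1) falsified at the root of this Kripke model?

u0 ||-/- ((p1 -> p2) -> ~~p2) /\ ((p2 -> (p1 /\ p3)) -> ~p1) since u0 fails (p1 -> p2) -> ~~p2.
So the root u0 does not force ((p1 -> p2) -> ~~p2) /\ ((p2 -> (p1 /\ p3)) -> ~p1); the model is a countermodel.

Yes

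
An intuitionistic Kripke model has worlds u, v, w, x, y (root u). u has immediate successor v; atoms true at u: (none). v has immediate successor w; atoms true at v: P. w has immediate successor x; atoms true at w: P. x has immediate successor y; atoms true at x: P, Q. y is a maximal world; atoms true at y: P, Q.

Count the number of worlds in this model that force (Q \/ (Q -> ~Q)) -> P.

5

u: forces it.
v: forces it.
w: forces it.
x: forces it.
y: forces it.
Worlds forcing the formula: {u, v, w, x, y}.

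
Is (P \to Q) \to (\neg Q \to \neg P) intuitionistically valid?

This is the forward direction of contraposition, which is intuitionistically derivable.
Assume P \to Q and \neg Q. If P held then Q would follow, contradicting \neg Q; so \neg P.

Yes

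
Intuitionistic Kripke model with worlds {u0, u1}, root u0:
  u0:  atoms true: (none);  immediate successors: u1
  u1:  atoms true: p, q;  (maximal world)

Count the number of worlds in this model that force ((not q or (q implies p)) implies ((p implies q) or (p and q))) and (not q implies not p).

2

u0: forces it.
u1: forces it.
Worlds forcing the formula: {u0, u1}.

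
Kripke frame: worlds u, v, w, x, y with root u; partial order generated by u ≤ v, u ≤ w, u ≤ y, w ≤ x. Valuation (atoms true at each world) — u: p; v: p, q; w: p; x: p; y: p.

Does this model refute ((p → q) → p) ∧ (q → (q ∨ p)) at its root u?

u ⊩ ((p → q) → p) ∧ (q → (q ∨ p)) since u forces both conjuncts.
So the root u forces ((p → q) → p) ∧ (q → (q ∨ p)); the model is not a countermodel.

No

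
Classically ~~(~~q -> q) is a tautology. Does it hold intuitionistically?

Yes

This is the double negation of double-negation elimination, which is intuitionistically derivable.
By Glivenko's theorem the double negation of any classical propositional tautology is intuitionistically provable; ~~q -> q is classically a tautology.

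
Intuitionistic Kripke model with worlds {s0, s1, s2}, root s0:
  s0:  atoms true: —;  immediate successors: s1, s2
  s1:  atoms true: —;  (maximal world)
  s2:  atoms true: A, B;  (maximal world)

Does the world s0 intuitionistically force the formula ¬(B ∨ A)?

No

s0 ⊮ ¬(B ∨ A) since s2 is accessible from s0 and s2 ⊩ B ∨ A.
s2 ⊩ B ∨ A via the disjunct B.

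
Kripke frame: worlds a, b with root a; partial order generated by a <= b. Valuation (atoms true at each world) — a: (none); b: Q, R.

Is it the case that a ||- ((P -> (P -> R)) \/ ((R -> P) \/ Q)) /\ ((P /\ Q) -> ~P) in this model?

Yes

a ||- ((P -> (P -> R)) \/ ((R -> P) \/ Q)) /\ ((P /\ Q) -> ~P) since a forces both conjuncts.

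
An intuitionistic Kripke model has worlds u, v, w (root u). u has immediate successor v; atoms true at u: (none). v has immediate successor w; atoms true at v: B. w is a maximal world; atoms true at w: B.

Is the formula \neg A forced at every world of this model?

Yes

u \Vdash \neg A: no world accessible from u forces A.
Since the root u forces \neg A and forcing is persistent (monotone upward), every world forces it.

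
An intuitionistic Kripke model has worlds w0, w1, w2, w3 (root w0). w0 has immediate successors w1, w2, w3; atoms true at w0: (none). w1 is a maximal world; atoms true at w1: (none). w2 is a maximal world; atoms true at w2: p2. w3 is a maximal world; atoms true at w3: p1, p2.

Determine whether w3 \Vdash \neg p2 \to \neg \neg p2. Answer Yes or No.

w3 \Vdash \neg p2 \to \neg \neg p2 vacuously: no world accessible from w3 forces the antecedent \neg p2.

Yes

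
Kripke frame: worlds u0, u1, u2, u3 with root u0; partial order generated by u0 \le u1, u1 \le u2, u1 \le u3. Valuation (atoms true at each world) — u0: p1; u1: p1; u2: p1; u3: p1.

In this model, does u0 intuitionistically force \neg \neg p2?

No

u0 \nVdash \neg \neg p2 since u0 is accessible from u0 and u0 \Vdash \neg p2.
u0 \Vdash \neg p2: no world accessible from u0 forces p2.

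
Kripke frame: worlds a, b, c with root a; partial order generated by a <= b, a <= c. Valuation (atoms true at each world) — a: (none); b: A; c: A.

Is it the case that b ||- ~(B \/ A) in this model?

No

b ||-/- ~(B \/ A) since b is accessible from b and b ||- B \/ A.
b ||- B \/ A via the disjunct A.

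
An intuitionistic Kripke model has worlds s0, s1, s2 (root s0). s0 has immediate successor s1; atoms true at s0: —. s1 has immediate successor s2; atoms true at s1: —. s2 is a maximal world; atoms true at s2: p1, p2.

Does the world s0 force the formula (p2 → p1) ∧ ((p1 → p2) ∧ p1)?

s0 ⊮ (p2 → p1) ∧ ((p1 → p2) ∧ p1) since s0 fails (p1 → p2) ∧ p1.

No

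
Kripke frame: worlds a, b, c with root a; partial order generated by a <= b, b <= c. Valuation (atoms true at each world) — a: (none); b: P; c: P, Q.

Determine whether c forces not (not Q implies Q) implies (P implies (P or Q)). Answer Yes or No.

Yes

c forces not (not Q implies Q) implies (P implies (P or Q)) vacuously: no world accessible from c forces the antecedent not (not Q implies Q).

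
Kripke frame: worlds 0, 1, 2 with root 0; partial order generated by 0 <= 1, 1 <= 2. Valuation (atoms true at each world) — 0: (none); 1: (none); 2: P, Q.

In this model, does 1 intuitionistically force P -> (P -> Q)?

Yes

1 ||- P -> (P -> Q): every world accessible from 1 that forces P (namely 2) also forces P -> Q.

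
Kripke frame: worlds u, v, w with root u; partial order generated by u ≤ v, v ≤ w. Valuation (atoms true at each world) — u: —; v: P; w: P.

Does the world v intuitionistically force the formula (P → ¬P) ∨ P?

v ⊩ (P → ¬P) ∨ P via the disjunct P.

Yes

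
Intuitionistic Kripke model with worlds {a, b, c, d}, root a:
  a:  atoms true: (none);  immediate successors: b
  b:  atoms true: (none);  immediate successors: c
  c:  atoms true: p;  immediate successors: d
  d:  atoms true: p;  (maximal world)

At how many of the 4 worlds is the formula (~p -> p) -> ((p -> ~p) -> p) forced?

a: forces it.
b: forces it.
c: forces it.
d: forces it.
Worlds forcing the formula: {a, b, c, d}.

4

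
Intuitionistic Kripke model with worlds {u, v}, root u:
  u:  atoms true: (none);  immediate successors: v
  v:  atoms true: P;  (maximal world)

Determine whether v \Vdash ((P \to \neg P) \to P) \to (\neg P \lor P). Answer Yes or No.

v \Vdash ((P \to \neg P) \to P) \to (\neg P \lor P): every world accessible from v that forces (P \to \neg P) \to P (namely v) also forces \neg P \lor P.

Yes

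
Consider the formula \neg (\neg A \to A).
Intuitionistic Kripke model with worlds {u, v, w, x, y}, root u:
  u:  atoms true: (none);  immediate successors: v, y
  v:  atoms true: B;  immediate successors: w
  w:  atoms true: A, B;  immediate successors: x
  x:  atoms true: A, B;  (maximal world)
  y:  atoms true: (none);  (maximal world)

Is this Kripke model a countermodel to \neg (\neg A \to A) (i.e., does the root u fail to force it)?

Yes

u \nVdash \neg (\neg A \to A) since v is accessible from u and v \Vdash \neg A \to A.
v \Vdash \neg A \to A vacuously: no world accessible from v forces the antecedent \neg A.
So the root u does not force \neg (\neg A \to A); the model is a countermodel.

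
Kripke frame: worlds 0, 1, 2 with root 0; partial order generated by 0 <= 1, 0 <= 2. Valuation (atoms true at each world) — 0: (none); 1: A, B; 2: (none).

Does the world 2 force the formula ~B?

2 ||- ~B: no world accessible from 2 forces B.

Yes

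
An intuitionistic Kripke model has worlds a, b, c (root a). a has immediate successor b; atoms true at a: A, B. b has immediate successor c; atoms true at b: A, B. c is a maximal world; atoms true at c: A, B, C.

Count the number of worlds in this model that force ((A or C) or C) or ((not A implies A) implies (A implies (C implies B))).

a: forces it.
b: forces it.
c: forces it.
Worlds forcing the formula: {a, b, c}.

3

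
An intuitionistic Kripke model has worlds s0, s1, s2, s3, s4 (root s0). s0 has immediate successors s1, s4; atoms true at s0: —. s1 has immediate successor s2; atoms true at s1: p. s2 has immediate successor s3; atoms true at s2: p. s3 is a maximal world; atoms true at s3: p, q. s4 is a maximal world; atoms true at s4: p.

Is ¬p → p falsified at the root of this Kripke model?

No

s0 ⊩ ¬p → p vacuously: no world accessible from s0 forces the antecedent ¬p.
So the root s0 forces ¬p → p; the model is not a countermodel.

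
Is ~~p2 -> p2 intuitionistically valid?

No

This is double-negation elimination, which is not intuitionistically valid.
A Kripke countermodel: worlds a, b; order generated by a <= b; atoms true at each world — a:{}; b:{p2}.
a ||-/- ~~p2 -> p2: already at a itself, a ||- ~~p2 but a ||-/- p2.
a lacks atom p2, so a ||-/- p2.
So the root a does not force the formula.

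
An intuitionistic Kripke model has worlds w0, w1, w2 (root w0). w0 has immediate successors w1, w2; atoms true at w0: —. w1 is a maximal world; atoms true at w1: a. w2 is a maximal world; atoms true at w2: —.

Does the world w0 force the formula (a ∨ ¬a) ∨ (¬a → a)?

No

w0 ⊮ (a ∨ ¬a) ∨ (¬a → a): neither disjunct is forced at w0.
w0 ⊮ a ∨ ¬a: neither disjunct is forced at w0.
w0 lacks atom a, so w0 ⊮ a.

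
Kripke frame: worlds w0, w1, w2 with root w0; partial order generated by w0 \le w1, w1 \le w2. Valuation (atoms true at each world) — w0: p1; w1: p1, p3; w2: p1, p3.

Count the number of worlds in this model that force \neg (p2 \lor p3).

w0: does not force it — w0 \nVdash \neg (p2 \lor p3) since w1 is accessible from w0 and w1 \Vdash p2 \lor p3.
w1: does not force it.
w2: does not force it.
Worlds forcing the formula: { }.

0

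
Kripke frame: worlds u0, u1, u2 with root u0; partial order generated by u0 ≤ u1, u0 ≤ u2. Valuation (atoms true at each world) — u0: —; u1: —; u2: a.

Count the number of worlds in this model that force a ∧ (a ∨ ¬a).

1

u0: does not force it — u0 ⊮ a ∧ (a ∨ ¬a) since u0 fails a.
u1: does not force it — u1 ⊮ a ∧ (a ∨ ¬a) since u1 fails a.
u2: forces it.
Worlds forcing the formula: {u2}.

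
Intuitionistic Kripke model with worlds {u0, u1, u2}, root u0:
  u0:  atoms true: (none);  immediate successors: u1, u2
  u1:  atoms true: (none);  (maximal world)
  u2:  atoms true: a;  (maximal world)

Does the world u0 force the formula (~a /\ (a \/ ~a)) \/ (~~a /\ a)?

u0 ||-/- (~a /\ (a \/ ~a)) \/ (~~a /\ a): neither disjunct is forced at u0.
u0 ||-/- ~a /\ (a \/ ~a) since u0 fails ~a.

No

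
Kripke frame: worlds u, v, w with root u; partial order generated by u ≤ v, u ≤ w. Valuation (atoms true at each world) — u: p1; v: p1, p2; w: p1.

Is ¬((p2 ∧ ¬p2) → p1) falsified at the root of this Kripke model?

Yes

u ⊮ ¬((p2 ∧ ¬p2) → p1) since u is accessible from u and u ⊩ (p2 ∧ ¬p2) → p1.
u ⊩ (p2 ∧ ¬p2) → p1 vacuously: no world accessible from u forces the antecedent p2 ∧ ¬p2.
So the root u does not force ¬((p2 ∧ ¬p2) → p1); the model is a countermodel.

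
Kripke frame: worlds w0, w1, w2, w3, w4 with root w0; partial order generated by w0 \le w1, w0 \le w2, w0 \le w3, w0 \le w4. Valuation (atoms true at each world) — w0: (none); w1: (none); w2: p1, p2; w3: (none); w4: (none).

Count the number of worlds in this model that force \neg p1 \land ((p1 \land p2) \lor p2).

w0: does not force it — w0 \nVdash \neg p1 \land ((p1 \land p2) \lor p2) since w0 fails \neg p1.
w1: does not force it.
w2: does not force it.
w3: does not force it.
w4: does not force it.
Worlds forcing the formula: { }.

0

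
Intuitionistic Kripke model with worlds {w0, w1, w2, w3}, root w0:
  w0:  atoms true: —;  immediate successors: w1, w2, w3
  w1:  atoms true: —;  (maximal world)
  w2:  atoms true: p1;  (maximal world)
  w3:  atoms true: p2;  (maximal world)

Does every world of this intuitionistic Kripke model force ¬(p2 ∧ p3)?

w0 ⊩ ¬(p2 ∧ p3): no world accessible from w0 forces p2 ∧ p3.
Since the root w0 forces ¬(p2 ∧ p3) and forcing is persistent (monotone upward), every world forces it.

Yes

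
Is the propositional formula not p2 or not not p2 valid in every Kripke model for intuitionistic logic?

This is the weak law of excluded middle, which is not intuitionistically valid.
A Kripke countermodel: worlds w0, w1, w2; order generated by w0 <= w1, w0 <= w2; atoms true at each world — w0:{}; w1:{p2}; w2:{}.
w0 does not force not p2 or not not p2: neither disjunct is forced at w0.
w0 does not force not p2 since w1 is accessible from w0 and w1 forces p2.
So the root w0 does not force the formula.

No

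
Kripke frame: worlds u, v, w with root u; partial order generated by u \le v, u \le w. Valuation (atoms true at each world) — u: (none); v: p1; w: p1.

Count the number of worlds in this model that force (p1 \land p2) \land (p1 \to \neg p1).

u: does not force it — u \nVdash (p1 \land p2) \land (p1 \to \neg p1) since u fails p1 \land p2.
v: does not force it — v \nVdash (p1 \land p2) \land (p1 \to \neg p1) since v fails p1 \land p2.
w: does not force it — w \nVdash (p1 \land p2) \land (p1 \to \neg p1) since w fails p1 \land p2.
Worlds forcing the formula: { }.

0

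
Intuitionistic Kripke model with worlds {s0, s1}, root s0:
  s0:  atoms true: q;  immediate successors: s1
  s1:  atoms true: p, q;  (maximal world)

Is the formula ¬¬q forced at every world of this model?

Yes

s0 ⊩ ¬¬q: no world accessible from s0 forces ¬q.
Since the root s0 forces ¬¬q and forcing is persistent (monotone upward), every world forces it.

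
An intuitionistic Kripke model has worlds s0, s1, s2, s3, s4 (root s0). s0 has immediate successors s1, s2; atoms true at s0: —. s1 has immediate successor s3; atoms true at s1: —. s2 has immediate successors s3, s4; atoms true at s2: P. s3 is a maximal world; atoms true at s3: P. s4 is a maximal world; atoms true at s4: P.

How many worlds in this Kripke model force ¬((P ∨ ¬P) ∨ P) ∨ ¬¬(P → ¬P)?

s0: does not force it — s0 ⊮ ¬((P ∨ ¬P) ∨ P) ∨ ¬¬(P → ¬P): neither disjunct is forced at s0.
s1: does not force it — s1 ⊮ ¬((P ∨ ¬P) ∨ P) ∨ ¬¬(P → ¬P): neither disjunct is forced at s1.
s2: does not force it.
s3: does not force it.
s4: does not force it.
Worlds forcing the formula: { }.

0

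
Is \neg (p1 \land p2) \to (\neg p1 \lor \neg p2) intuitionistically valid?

No

This is the constructively invalid direction of De Morgan's law for conjunction, which is not intuitionistically valid.
A Kripke countermodel: worlds u0, u1, u2; order generated by u0 \le u1, u0 \le u2; atoms true at each world — u0:{}; u1:{p1}; u2:{p2}.
u0 \nVdash \neg (p1 \land p2) \to (\neg p1 \lor \neg p2): already at u0 itself, u0 \Vdash \neg (p1 \land p2) but u0 \nVdash \neg p1 \lor \neg p2.
u0 \nVdash \neg p1 \lor \neg p2: neither disjunct is forced at u0.
u0 \nVdash \neg p1 since u1 is accessible from u0 and u1 \Vdash p1.
So the root u0 does not force the formula.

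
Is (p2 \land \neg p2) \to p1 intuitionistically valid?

This is an instance of ex falso quodlibet, which is intuitionistically derivable.
No world can force both p2 and \neg p2, so the antecedent p2 \land \neg p2 is never forced and the implication holds vacuously at every world.

Yes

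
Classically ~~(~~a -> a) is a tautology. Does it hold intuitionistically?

Yes

This is the double negation of double-negation elimination, which is intuitionistically derivable.
By Glivenko's theorem the double negation of any classical propositional tautology is intuitionistically provable; ~~a -> a is classically a tautology.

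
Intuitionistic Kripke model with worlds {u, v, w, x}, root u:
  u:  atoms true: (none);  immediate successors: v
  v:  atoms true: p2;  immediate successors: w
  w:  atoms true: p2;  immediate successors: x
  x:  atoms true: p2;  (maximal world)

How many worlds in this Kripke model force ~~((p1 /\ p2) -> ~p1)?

4

u: forces it.
v: forces it.
w: forces it.
x: forces it.
Worlds forcing the formula: {u, v, w, x}.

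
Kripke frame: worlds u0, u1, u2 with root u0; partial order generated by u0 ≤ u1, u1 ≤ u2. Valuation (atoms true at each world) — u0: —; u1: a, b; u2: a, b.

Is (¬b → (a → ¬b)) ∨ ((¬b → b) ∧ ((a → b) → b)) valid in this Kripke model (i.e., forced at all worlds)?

u0 ⊩ (¬b → (a → ¬b)) ∨ ((¬b → b) ∧ ((a → b) → b)) via the disjunct ¬b → (a → ¬b).
Since the root u0 forces (¬b → (a → ¬b)) ∨ ((¬b → b) ∧ ((a → b) → b)) and forcing is persistent (monotone upward), every world forces it.

Yes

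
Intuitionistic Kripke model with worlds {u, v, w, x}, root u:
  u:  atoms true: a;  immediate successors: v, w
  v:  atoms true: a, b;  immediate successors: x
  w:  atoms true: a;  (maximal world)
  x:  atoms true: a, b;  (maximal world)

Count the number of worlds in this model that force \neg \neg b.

2

u: does not force it — u \nVdash \neg \neg b since w is accessible from u and w \Vdash \neg b.
v: forces it.
w: does not force it — w \nVdash \neg \neg b since w is accessible from w and w \Vdash \neg b.
x: forces it.
Worlds forcing the formula: {v, x}.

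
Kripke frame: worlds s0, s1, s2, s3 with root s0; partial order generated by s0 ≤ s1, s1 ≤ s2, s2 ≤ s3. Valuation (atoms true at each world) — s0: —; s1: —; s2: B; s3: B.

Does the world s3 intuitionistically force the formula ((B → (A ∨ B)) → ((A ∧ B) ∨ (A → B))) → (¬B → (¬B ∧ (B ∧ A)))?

Yes

s3 ⊩ ((B → (A ∨ B)) → ((A ∧ B) ∨ (A → B))) → (¬B → (¬B ∧ (B ∧ A))): every world accessible from s3 that forces (B → (A ∨ B)) → ((A ∧ B) ∨ (A → B)) (namely s3) also forces ¬B → (¬B ∧ (B ∧ A)).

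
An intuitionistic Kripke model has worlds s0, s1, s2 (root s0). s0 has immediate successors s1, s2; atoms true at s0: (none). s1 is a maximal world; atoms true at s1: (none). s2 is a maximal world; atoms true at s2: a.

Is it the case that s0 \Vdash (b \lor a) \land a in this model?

No

s0 \nVdash (b \lor a) \land a since s0 fails b \lor a.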